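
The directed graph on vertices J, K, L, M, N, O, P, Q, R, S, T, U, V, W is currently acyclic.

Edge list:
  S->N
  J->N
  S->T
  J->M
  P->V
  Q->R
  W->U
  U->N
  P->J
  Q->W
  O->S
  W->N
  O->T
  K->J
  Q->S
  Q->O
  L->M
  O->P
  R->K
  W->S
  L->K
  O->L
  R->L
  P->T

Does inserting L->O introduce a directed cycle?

Adding L→O creates a cycle iff O can already reach L.
Path from O: O → L.
So O → … → L → O is a cycle.

Yes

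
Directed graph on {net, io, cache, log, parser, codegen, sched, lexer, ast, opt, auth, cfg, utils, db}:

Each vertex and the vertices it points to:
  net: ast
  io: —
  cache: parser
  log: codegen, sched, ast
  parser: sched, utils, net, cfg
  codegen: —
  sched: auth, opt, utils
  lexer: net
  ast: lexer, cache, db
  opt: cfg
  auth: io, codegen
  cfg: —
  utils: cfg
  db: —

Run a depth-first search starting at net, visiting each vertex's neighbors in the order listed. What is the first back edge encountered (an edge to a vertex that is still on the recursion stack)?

DFS from net (visiting each vertex's neighbors in the order listed); mark gray on enter, black on exit:
net gray
  ast gray
    lexer gray
      lexer→net: net is gray → back edge
First back edge: lexer → net.

lexer->net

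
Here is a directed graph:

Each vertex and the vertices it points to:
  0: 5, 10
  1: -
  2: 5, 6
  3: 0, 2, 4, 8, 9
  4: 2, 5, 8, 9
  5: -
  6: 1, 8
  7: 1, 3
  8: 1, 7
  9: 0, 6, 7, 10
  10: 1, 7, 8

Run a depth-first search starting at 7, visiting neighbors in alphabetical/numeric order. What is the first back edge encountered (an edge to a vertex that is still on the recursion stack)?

DFS from 7 (visiting neighbors in alphabetical/numeric order); mark gray on enter, black on exit:
7 gray
  1 gray
  1 black
  3 gray
    0 gray
      5 gray
      5 black
      10 gray
        10→1: 1 black — skip
        10→7: 7 is gray → back edge
First back edge: 10 → 7.

10->7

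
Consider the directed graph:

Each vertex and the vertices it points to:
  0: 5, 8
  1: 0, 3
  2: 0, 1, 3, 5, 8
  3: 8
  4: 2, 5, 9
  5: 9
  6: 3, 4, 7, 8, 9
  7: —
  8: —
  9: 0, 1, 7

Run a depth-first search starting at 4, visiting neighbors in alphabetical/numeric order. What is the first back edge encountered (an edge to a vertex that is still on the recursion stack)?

DFS from 4 (visiting neighbors in alphabetical/numeric order); mark gray on enter, black on exit:
4 gray
  2 gray
    0 gray
      5 gray
        9 gray
          9→0: 0 is gray → back edge
First back edge: 9 → 0.

9→0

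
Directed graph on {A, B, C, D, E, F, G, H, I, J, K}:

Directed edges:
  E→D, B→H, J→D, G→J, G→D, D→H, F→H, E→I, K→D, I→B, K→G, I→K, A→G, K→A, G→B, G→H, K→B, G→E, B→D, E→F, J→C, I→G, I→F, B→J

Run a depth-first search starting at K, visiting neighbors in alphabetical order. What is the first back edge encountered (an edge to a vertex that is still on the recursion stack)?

DFS from K (visiting neighbors in alphabetical order); mark gray on enter, black on exit:
K gray
  A gray
    G gray
      B gray
        D gray
          H gray
          H black
        D black
        B→H: H black — skip
        J gray
          C gray
          C black
          J→D: D black — skip
        J black
      B black
      G→D: D black — skip
      E gray
        E→D: D black — skip
        F gray
          F→H: H black — skip
        F black
        I gray
          I→B: B black — skip
          I→F: F black — skip
          I→G: G is gray → back edge
First back edge: I → G.

I->G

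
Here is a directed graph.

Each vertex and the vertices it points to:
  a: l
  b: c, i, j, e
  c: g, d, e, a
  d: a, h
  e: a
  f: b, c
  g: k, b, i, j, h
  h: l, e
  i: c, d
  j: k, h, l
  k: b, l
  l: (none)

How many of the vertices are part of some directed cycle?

6

A vertex is on a directed cycle iff it belongs to a strongly connected component of size ≥ 2 (or has a self-loop).
The vertices on cycles are {b, c, g, i, j, k} — 6 in total.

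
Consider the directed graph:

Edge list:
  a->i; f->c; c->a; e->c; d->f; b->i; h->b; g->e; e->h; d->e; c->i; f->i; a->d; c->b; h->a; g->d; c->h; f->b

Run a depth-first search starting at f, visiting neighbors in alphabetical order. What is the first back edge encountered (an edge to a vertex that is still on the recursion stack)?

e→c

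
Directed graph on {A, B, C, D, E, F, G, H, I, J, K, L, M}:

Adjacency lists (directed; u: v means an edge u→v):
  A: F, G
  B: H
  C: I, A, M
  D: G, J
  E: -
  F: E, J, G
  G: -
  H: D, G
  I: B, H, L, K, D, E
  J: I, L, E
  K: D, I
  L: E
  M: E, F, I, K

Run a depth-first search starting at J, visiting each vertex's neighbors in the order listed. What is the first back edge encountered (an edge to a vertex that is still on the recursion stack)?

D→J

DFS from J (visiting each vertex's neighbors in the order listed); mark gray on enter, black on exit:
J gray
  I gray
    B gray
      H gray
        D gray
          G gray
          G black
          D→J: J is gray → back edge
First back edge: D → J.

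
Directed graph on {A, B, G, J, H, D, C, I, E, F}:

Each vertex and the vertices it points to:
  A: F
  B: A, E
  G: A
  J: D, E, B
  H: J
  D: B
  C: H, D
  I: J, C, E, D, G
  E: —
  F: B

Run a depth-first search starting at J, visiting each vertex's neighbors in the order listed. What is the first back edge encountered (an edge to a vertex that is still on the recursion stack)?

F→B

DFS from J (visiting each vertex's neighbors in the order listed); mark gray on enter, black on exit:
J gray
  D gray
    B gray
      A gray
        F gray
          F→B: B is gray → back edge
First back edge: F → B.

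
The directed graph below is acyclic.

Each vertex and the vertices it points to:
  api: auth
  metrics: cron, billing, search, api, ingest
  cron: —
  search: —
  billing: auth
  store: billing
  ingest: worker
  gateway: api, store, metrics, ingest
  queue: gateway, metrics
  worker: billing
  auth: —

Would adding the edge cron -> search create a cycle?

Adding cron→search creates a cycle iff search can already reach cron.
Explore from search: no path reaches cron. The graph stays acyclic.

No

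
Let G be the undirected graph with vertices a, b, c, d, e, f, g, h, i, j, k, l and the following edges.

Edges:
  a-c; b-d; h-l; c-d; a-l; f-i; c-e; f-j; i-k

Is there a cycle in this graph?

No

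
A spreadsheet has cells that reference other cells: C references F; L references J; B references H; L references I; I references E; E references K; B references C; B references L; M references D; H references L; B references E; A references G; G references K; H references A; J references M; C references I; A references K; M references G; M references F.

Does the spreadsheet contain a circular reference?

DFS with white/gray/black marking, starting from B:
B gray
  H gray
    A gray
      K gray
      K black
      G gray
        G→K: K black — skip
      G black
    A black
    L gray
      I gray
        E gray
          E→K: K black — skip
        E black
      I black
      J gray
        M gray
          M→G: G black — skip
          D gray
          D black
          F gray
          F black
        M black
      J black
    L black
  H black
  C gray
    C→I: I black — skip
    C→F: F black — skip
  C black
  B→E: E black — skip
  B→L: L black — skip
B black
Every edge goes to a white or black vertex — no back edge, so the graph is acyclic.

No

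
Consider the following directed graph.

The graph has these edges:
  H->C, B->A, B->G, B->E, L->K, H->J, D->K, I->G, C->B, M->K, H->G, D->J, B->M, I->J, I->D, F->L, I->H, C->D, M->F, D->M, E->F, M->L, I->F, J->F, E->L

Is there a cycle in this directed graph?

DFS with white/gray/black marking, starting from I:
I gray
  G gray
  G black
  D gray
    M gray
      K gray
      K black
      F gray
        L gray
          L→K: K black — skip
        L black
      F black
      M→L: L black — skip
    M black
    J gray
      J→F: F black — skip
    J black
    D→K: K black — skip
  D black
  I→J: J black — skip
  I→F: F black — skip
  H gray
    H→J: J black — skip
    C gray
      C→D: D black — skip
      B gray
        A gray
        A black
        B→G: G black — skip
        B→M: M black — skip
        E gray
          E→F: F black — skip
          E→L: L black — skip
        E black
      B black
    C black
    H→G: G black — skip
  H black
I black
Every edge goes to a white or black vertex — no back edge, so the graph is acyclic.

No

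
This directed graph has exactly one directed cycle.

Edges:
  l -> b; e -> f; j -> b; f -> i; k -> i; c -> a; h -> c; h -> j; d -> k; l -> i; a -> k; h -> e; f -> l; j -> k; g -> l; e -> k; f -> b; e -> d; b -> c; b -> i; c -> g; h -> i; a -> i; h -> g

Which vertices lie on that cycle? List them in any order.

b, c, g, l

DFS with gray/black marking from c:
c gray
  g gray
    l gray
      i gray
      i black
      b gray
        b→i: i black — skip
        b→c: c is gray → back edge
Back edge closes the cycle c → g → l → b → c; its vertices are {b, c, g, l}.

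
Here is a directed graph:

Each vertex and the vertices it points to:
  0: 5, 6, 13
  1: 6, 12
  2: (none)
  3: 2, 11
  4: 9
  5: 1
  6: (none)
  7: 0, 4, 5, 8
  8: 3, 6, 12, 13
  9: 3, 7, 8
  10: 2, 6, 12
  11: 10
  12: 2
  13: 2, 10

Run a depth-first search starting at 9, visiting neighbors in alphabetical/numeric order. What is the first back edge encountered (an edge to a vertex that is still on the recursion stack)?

DFS from 9 (visiting neighbors in alphabetical/numeric order); mark gray on enter, black on exit:
9 gray
  3 gray
    2 gray
    2 black
    11 gray
      10 gray
        10→2: 2 black — skip
        6 gray
        6 black
        12 gray
          12→2: 2 black — skip
        12 black
      10 black
    11 black
  3 black
  7 gray
    0 gray
      5 gray
        1 gray
          1→6: 6 black — skip
          1→12: 12 black — skip
        1 black
      5 black
      0→6: 6 black — skip
      13 gray
        13→2: 2 black — skip
        13→10: 10 black — skip
      13 black
    0 black
    4 gray
      4→9: 9 is gray → back edge
First back edge: 4 → 9.

4→9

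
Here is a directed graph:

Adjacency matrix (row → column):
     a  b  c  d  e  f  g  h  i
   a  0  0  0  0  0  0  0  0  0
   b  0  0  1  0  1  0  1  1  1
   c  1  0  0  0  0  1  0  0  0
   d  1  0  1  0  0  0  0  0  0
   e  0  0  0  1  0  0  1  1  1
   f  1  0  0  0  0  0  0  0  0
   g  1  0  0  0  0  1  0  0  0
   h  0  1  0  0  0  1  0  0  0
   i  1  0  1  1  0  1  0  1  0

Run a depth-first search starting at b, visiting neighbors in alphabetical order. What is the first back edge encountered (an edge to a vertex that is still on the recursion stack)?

DFS from b (visiting neighbors in alphabetical order); mark gray on enter, black on exit:
b gray
  c gray
    a gray
    a black
    f gray
      f→a: a black — skip
    f black
  c black
  e gray
    d gray
      d→a: a black — skip
      d→c: c black — skip
    d black
    g gray
      g→a: a black — skip
      g→f: f black — skip
    g black
    h gray
      h→b: b is gray → back edge
First back edge: h → b.

h→b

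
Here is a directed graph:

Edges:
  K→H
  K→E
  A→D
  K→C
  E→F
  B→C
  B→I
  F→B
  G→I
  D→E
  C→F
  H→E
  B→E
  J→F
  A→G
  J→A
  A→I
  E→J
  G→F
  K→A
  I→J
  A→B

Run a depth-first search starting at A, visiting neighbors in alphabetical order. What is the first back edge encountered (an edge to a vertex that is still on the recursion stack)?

DFS from A (visiting neighbors in alphabetical order); mark gray on enter, black on exit:
A gray
  B gray
    C gray
      F gray
        F→B: B is gray → back edge
First back edge: F → B.

F→B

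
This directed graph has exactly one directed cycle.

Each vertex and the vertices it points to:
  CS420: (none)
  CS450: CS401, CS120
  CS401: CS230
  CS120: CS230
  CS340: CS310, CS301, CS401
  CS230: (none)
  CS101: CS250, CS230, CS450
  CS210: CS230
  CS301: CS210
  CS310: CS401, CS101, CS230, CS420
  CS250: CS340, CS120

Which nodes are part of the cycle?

CS101, CS250, CS310, CS340

DFS with gray/black marking from CS101:
CS101 gray
  CS250 gray
    CS340 gray
      CS310 gray
        CS401 gray
          CS230 gray
          CS230 black
        CS401 black
        CS310→CS101: CS101 is gray → back edge
Back edge closes the cycle CS101 → CS250 → CS340 → CS310 → CS101; its vertices are {CS101, CS250, CS310, CS340}.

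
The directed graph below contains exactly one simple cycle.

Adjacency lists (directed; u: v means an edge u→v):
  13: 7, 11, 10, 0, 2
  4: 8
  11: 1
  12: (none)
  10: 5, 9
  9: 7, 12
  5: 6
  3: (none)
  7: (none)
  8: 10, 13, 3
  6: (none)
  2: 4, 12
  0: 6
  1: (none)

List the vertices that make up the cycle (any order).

DFS with gray/black marking from 8:
8 gray
  10 gray
    5 gray
      6 gray
      6 black
    5 black
    9 gray
      7 gray
      7 black
      12 gray
      12 black
    9 black
  10 black
  13 gray
    13→7: 7 black — skip
    11 gray
      1 gray
      1 black
    11 black
    13→10: 10 black — skip
    0 gray
      0→6: 6 black — skip
    0 black
    2 gray
      4 gray
        4→8: 8 is gray → back edge
Back edge closes the cycle 8 → 13 → 2 → 4 → 8; its vertices are {2, 4, 8, 13}.

2, 4, 8, 13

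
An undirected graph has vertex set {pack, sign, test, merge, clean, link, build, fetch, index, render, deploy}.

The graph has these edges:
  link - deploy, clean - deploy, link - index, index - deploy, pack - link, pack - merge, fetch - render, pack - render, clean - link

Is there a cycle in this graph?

Yes

DFS, tracking each vertex's parent; an edge to a visited non-parent vertex closes a cycle.
Start from index:
visit index (parent –)
  visit link (parent index)
    link–index: parent, skip
    visit clean (parent link)
      visit deploy (parent clean)
        deploy–link: link visited and ≠ parent → cycle
Cycle: link – clean – deploy – link.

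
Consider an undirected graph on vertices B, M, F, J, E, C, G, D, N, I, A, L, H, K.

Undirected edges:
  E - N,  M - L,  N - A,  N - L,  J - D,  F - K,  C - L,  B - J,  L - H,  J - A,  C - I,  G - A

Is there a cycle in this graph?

DFS, tracking each vertex's parent; an edge to a visited non-parent vertex closes a cycle.
Start from A:
visit A (parent –)
  visit J (parent A)
    J–A: parent, skip
    visit D (parent J)
      D–J: parent, skip
    visit B (parent J)
      B–J: parent, skip
  visit N (parent A)
    visit E (parent N)
      E–N: parent, skip
    N–A: parent, skip
    visit L (parent N)
      visit M (parent L)
        M–L: parent, skip
      visit H (parent L)
        H–L: parent, skip
      visit C (parent L)
        C–L: parent, skip
        visit I (parent C)
          I–C: parent, skip
      L–N: parent, skip
  visit G (parent A)
    G–A: parent, skip
visit F (parent –)
  visit K (parent F)
    K–F: parent, skip
No non-parent visited neighbor found — the graph is a forest.

No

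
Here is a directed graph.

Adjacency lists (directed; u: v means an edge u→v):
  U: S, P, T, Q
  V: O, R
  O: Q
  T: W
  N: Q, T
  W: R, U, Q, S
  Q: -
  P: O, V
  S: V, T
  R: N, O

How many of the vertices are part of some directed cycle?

8

A vertex is on a directed cycle iff it belongs to a strongly connected component of size ≥ 2 (or has a self-loop).
The vertices on cycles are {N, P, R, S, T, U, V, W} — 8 in total.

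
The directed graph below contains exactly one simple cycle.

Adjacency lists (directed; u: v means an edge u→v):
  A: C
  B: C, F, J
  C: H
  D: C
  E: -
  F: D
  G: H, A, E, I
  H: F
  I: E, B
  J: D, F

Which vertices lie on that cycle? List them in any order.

DFS with gray/black marking from H:
H gray
  F gray
    D gray
      C gray
        C→H: H is gray → back edge
Back edge closes the cycle H → F → D → C → H; its vertices are {C, D, F, H}.

C, D, F, H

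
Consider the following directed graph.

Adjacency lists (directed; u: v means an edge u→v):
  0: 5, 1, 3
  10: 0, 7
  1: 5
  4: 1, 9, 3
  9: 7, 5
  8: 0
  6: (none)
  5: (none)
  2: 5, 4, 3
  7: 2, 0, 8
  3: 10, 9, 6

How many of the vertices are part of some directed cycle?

8

A vertex is on a directed cycle iff it belongs to a strongly connected component of size ≥ 2 (or has a self-loop).
The vertices on cycles are {0, 2, 3, 4, 7, 8, 9, 10} — 8 in total.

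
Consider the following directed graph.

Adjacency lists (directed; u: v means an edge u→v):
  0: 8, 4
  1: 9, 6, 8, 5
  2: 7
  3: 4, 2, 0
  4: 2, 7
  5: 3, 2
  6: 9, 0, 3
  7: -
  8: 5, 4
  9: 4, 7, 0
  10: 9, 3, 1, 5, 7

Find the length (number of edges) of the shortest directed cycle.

For each vertex v, BFS finds the shortest path from v back to v.
The shortest such closed walk is 8 → 5 → 3 → 0 → 8, length 4.

4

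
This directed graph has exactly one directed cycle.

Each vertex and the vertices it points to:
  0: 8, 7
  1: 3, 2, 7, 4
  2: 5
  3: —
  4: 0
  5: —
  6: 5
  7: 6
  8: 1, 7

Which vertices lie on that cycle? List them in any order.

DFS with gray/black marking from 1:
1 gray
  3 gray
  3 black
  2 gray
    5 gray
    5 black
  2 black
  7 gray
    6 gray
      6→5: 5 black — skip
    6 black
  7 black
  4 gray
    0 gray
      8 gray
        8→1: 1 is gray → back edge
Back edge closes the cycle 1 → 4 → 0 → 8 → 1; its vertices are {0, 1, 4, 8}.

0, 1, 4, 8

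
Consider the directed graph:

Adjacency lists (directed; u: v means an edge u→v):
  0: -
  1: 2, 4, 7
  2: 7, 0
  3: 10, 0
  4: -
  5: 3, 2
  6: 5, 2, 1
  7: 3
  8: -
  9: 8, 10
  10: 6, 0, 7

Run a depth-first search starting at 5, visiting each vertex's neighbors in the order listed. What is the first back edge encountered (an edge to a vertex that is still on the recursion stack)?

DFS from 5 (visiting each vertex's neighbors in the order listed); mark gray on enter, black on exit:
5 gray
  3 gray
    10 gray
      6 gray
        6→5: 5 is gray → back edge
First back edge: 6 → 5.

6→5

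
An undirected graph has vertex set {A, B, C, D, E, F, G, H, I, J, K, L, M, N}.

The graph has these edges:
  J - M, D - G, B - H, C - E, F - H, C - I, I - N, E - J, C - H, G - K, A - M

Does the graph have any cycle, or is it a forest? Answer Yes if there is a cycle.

DFS, tracking each vertex's parent; an edge to a visited non-parent vertex closes a cycle.
Start from L:
visit L (parent –)
visit A (parent –)
  visit M (parent A)
    M–A: parent, skip
    visit J (parent M)
      J–M: parent, skip
      visit E (parent J)
        visit C (parent E)
          C–E: parent, skip
          visit H (parent C)
            visit F (parent H)
              F–H: parent, skip
            visit B (parent H)
              B–H: parent, skip
            H–C: parent, skip
          visit I (parent C)
            visit N (parent I)
              N–I: parent, skip
            I–C: parent, skip
        E–J: parent, skip
visit D (parent –)
  visit G (parent D)
    visit K (parent G)
      K–G: parent, skip
    G–D: parent, skip
No non-parent visited neighbor found — the graph is a forest.

No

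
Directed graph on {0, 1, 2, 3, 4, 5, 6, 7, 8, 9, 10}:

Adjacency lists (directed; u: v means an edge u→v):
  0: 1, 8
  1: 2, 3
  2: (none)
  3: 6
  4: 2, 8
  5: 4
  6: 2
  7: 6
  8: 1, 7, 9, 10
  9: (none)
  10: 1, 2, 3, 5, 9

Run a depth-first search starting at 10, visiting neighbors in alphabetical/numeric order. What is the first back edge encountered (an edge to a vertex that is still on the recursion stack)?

8→10

DFS from 10 (visiting neighbors in alphabetical/numeric order); mark gray on enter, black on exit:
10 gray
  1 gray
    2 gray
    2 black
    3 gray
      6 gray
        6→2: 2 black — skip
      6 black
    3 black
  1 black
  10→2: 2 black — skip
  10→3: 3 black — skip
  5 gray
    4 gray
      4→2: 2 black — skip
      8 gray
        8→1: 1 black — skip
        7 gray
          7→6: 6 black — skip
        7 black
        9 gray
        9 black
        8→10: 10 is gray → back edge
First back edge: 8 → 10.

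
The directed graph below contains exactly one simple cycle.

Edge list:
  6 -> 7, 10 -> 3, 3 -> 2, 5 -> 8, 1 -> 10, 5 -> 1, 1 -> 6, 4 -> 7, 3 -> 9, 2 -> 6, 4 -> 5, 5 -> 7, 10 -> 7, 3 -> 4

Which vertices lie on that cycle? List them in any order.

DFS with gray/black marking from 3:
3 gray
  9 gray
  9 black
  2 gray
    6 gray
      7 gray
      7 black
    6 black
  2 black
  4 gray
    4→7: 7 black — skip
    5 gray
      5→7: 7 black — skip
      8 gray
      8 black
      1 gray
        1→6: 6 black — skip
        10 gray
          10→7: 7 black — skip
          10→3: 3 is gray → back edge
Back edge closes the cycle 3 → 4 → 5 → 1 → 10 → 3; its vertices are {1, 3, 4, 5, 10}.

1, 3, 4, 5, 10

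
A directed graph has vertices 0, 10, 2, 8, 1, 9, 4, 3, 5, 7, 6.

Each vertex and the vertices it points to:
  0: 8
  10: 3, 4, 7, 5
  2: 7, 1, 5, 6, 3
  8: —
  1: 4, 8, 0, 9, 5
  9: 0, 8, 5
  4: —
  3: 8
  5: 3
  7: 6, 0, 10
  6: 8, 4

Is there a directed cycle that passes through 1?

No

1 lies on a cycle iff there is a path from 1 back to itself.
Exploring from 1, it never reaches itself; equivalently, its strongly connected component is a singleton.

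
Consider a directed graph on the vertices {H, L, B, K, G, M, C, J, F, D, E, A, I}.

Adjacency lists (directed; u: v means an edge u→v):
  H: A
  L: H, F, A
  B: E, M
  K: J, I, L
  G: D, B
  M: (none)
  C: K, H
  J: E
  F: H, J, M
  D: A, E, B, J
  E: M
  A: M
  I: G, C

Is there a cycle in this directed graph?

Yes

DFS with white/gray/black marking, starting from E:
E gray
  M gray
  M black
E black
H gray
  A gray
    A→M: M black — skip
  A black
H black
L gray
  L→H: H black — skip
  F gray
    F→H: H black — skip
    J gray
      J→E: E black — skip
    J black
    F→M: M black — skip
  F black
  L→A: A black — skip
L black
B gray
  B→E: E black — skip
  B→M: M black — skip
B black
K gray
  K→J: J black — skip
  I gray
    G gray
      D gray
        D→A: A black — skip
        D→E: E black — skip
        D→B: B black — skip
        D→J: J black — skip
      D black
      G→B: B black — skip
    G black
    C gray
      C→K: K is gray → back edge
Back edge found, so a cycle exists: K → I → C → K.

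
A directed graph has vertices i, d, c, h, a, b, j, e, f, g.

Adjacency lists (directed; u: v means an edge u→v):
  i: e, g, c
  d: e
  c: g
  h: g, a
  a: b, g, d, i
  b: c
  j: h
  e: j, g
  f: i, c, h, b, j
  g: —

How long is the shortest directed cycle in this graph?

5

For each vertex v, BFS finds the shortest path from v back to v.
The shortest such closed walk is j → h → a → d → e → j, length 5.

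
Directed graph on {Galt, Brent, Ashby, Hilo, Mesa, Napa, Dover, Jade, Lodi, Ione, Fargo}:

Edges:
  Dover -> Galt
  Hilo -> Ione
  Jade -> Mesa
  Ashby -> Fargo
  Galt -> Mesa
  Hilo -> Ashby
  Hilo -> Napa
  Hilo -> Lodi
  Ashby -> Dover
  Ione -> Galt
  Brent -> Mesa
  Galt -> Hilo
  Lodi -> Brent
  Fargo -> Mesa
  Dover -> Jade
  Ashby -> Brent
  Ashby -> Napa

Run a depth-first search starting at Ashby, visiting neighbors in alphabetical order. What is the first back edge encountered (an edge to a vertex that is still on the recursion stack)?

Hilo->Ashby

DFS from Ashby (visiting neighbors in alphabetical order); mark gray on enter, black on exit:
Ashby gray
  Brent gray
    Mesa gray
    Mesa black
  Brent black
  Dover gray
    Galt gray
      Hilo gray
        Hilo→Ashby: Ashby is gray → back edge
First back edge: Hilo → Ashby.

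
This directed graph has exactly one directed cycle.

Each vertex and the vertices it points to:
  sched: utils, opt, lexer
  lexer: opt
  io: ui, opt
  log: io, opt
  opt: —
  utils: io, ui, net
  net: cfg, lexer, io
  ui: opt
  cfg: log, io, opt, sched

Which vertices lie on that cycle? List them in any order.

cfg, net, sched, utils

DFS with gray/black marking from net:
net gray
  cfg gray
    log gray
      io gray
        ui gray
          opt gray
          opt black
        ui black
        io→opt: opt black — skip
      io black
      log→opt: opt black — skip
    log black
    cfg→io: io black — skip
    cfg→opt: opt black — skip
    sched gray
      utils gray
        utils→io: io black — skip
        utils→ui: ui black — skip
        utils→net: net is gray → back edge
Back edge closes the cycle net → cfg → sched → utils → net; its vertices are {cfg, net, sched, utils}.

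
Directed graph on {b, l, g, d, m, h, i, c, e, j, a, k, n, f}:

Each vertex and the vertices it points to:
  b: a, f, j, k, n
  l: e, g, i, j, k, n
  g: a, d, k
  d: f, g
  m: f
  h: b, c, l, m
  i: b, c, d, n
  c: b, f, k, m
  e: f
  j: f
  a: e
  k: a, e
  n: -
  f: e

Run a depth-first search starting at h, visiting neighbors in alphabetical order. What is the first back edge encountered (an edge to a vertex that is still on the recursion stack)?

f→e

DFS from h (visiting neighbors in alphabetical order); mark gray on enter, black on exit:
h gray
  b gray
    a gray
      e gray
        f gray
          f→e: e is gray → back edge
First back edge: f → e.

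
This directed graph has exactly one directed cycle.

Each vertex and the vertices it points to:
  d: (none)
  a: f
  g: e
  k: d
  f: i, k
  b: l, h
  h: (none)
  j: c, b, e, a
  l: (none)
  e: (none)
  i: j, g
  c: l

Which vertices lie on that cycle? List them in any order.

a, f, i, j

DFS with gray/black marking from f:
f gray
  i gray
    j gray
      c gray
        l gray
        l black
      c black
      b gray
        b→l: l black — skip
        h gray
        h black
      b black
      e gray
      e black
      a gray
        a→f: f is gray → back edge
Back edge closes the cycle f → i → j → a → f; its vertices are {a, f, i, j}.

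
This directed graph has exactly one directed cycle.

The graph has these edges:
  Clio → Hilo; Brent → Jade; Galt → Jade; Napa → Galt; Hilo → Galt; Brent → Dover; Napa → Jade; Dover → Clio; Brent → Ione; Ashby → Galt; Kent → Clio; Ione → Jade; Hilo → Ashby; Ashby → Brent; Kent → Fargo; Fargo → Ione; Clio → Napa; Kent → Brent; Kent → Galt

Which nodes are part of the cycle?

DFS with gray/black marking from Clio:
Clio gray
  Napa gray
    Galt gray
      Jade gray
      Jade black
    Galt black
    Napa→Jade: Jade black — skip
  Napa black
  Hilo gray
    Ashby gray
      Ashby→Galt: Galt black — skip
      Brent gray
        Brent→Jade: Jade black — skip
        Ione gray
          Ione→Jade: Jade black — skip
        Ione black
        Dover gray
          Dover→Clio: Clio is gray → back edge
Back edge closes the cycle Clio → Hilo → Ashby → Brent → Dover → Clio; its vertices are {Clio, Hilo, Ashby, Brent, Dover}.

Clio, Hilo, Ashby, Brent, Dover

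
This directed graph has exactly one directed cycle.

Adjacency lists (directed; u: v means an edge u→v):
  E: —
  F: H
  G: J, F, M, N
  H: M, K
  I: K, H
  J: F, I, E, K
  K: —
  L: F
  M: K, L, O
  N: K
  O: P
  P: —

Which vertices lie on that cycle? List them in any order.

DFS with gray/black marking from M:
M gray
  K gray
  K black
  L gray
    F gray
      H gray
        H→M: M is gray → back edge
Back edge closes the cycle M → L → F → H → M; its vertices are {F, H, L, M}.

F, H, L, M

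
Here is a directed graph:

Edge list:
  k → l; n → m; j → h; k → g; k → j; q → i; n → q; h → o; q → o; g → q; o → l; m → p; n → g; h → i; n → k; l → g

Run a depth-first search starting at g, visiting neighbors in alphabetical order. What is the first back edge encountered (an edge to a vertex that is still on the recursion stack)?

DFS from g (visiting neighbors in alphabetical order); mark gray on enter, black on exit:
g gray
  q gray
    i gray
    i black
    o gray
      l gray
        l→g: g is gray → back edge
First back edge: l → g.

l→g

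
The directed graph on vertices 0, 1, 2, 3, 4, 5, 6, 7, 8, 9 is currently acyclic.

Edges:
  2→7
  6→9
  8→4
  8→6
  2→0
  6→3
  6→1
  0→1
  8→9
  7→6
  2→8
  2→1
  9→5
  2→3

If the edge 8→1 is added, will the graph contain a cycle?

Adding 8→1 creates a cycle iff 1 can already reach 8.
Explore from 1: no path reaches 8. The graph stays acyclic.

No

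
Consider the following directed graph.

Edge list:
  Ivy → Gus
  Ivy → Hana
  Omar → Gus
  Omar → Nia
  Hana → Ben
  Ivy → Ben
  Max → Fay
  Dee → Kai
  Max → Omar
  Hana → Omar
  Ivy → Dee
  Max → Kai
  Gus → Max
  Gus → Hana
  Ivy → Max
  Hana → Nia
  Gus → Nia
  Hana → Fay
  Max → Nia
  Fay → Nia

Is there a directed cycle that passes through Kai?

Kai lies on a cycle iff there is a path from Kai back to itself.
Exploring from Kai, it never reaches itself; equivalently, its strongly connected component is a singleton.

No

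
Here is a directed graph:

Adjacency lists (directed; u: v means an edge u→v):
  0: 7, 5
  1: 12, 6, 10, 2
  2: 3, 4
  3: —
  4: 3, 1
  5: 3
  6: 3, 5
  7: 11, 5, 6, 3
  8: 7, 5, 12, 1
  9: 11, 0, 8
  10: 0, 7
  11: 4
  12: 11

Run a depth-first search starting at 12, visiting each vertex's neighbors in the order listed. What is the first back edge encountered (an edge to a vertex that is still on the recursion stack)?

1→12

DFS from 12 (visiting each vertex's neighbors in the order listed); mark gray on enter, black on exit:
12 gray
  11 gray
    4 gray
      3 gray
      3 black
      1 gray
        1→12: 12 is gray → back edge
First back edge: 1 → 12.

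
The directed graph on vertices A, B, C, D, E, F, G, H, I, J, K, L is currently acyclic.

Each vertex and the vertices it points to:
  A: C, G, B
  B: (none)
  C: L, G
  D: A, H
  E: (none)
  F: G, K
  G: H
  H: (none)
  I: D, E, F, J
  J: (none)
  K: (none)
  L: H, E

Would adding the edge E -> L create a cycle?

Yes

Adding E→L creates a cycle iff L can already reach E.
Path from L: L → E.
So L → … → E → L is a cycle.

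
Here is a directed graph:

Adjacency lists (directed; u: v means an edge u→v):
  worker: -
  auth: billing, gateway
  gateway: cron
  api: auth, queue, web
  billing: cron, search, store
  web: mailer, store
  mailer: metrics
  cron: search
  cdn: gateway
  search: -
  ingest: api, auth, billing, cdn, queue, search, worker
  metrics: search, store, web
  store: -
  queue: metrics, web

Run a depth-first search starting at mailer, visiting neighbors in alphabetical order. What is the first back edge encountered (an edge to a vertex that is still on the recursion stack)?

web→mailer

DFS from mailer (visiting neighbors in alphabetical order); mark gray on enter, black on exit:
mailer gray
  metrics gray
    search gray
    search black
    store gray
    store black
    web gray
      web→mailer: mailer is gray → back edge
First back edge: web → mailer.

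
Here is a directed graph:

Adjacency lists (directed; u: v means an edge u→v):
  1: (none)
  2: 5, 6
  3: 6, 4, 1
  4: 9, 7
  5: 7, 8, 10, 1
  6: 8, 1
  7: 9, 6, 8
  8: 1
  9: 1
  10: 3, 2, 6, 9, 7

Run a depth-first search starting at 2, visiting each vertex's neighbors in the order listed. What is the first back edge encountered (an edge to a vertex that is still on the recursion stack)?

DFS from 2 (visiting each vertex's neighbors in the order listed); mark gray on enter, black on exit:
2 gray
  5 gray
    7 gray
      9 gray
        1 gray
        1 black
      9 black
      6 gray
        8 gray
          8→1: 1 black — skip
        8 black
        6→1: 1 black — skip
      6 black
      7→8: 8 black — skip
    7 black
    5→8: 8 black — skip
    10 gray
      3 gray
        3→6: 6 black — skip
        4 gray
          4→9: 9 black — skip
          4→7: 7 black — skip
        4 black
        3→1: 1 black — skip
      3 black
      10→2: 2 is gray → back edge
First back edge: 10 → 2.

10→2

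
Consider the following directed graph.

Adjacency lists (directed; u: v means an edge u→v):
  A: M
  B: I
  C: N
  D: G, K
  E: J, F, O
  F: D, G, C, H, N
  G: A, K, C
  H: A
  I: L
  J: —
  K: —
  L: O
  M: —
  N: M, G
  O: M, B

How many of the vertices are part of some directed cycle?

7

A vertex is on a directed cycle iff it belongs to a strongly connected component of size ≥ 2 (or has a self-loop).
The vertices on cycles are {B, C, G, I, L, N, O} — 7 in total.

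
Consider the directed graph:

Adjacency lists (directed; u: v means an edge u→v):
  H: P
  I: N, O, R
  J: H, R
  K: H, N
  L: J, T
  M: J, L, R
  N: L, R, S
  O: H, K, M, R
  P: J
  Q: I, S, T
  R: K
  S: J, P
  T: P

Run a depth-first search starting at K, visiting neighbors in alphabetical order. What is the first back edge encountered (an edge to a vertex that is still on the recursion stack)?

DFS from K (visiting neighbors in alphabetical order); mark gray on enter, black on exit:
K gray
  H gray
    P gray
      J gray
        J→H: H is gray → back edge
First back edge: J → H.

J->H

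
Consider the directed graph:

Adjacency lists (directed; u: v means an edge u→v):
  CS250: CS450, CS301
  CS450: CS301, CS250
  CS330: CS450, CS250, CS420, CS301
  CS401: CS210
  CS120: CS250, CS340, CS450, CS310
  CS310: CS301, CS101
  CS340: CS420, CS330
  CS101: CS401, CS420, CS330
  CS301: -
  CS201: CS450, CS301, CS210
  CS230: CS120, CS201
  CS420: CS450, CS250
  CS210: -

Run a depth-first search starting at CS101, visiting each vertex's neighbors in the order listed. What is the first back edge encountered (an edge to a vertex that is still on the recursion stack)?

CS250→CS450

DFS from CS101 (visiting each vertex's neighbors in the order listed); mark gray on enter, black on exit:
CS101 gray
  CS401 gray
    CS210 gray
    CS210 black
  CS401 black
  CS420 gray
    CS450 gray
      CS301 gray
      CS301 black
      CS250 gray
        CS250→CS450: CS450 is gray → back edge
First back edge: CS250 → CS450.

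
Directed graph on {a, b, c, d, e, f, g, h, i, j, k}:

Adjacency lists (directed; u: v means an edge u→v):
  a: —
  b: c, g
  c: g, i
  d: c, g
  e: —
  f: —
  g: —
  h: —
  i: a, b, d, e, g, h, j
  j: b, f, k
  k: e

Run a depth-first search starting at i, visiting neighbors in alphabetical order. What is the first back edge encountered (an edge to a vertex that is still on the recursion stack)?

c→i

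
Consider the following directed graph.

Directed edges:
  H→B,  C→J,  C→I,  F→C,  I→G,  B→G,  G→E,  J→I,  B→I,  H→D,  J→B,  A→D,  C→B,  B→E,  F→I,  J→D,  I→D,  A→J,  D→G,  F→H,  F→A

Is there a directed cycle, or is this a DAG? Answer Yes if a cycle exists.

No

DFS with white/gray/black marking, starting from H:
H gray
  B gray
    I gray
      D gray
        G gray
          E gray
          E black
        G black
      D black
      I→G: G black — skip
    I black
    B→E: E black — skip
    B→G: G black — skip
  B black
  H→D: D black — skip
H black
F gray
  C gray
    C→I: I black — skip
    C→B: B black — skip
    J gray
      J→D: D black — skip
      J→B: B black — skip
      J→I: I black — skip
    J black
  C black
  A gray
    A→D: D black — skip
    A→J: J black — skip
  A black
  F→H: H black — skip
  F→I: I black — skip
F black
Every edge goes to a white or black vertex — no back edge, so the graph is acyclic.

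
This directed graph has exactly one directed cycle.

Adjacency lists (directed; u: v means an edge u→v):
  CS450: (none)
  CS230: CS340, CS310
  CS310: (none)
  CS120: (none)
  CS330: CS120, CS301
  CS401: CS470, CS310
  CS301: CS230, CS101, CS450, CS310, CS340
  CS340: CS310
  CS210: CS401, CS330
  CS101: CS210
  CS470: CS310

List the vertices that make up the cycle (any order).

DFS with gray/black marking from CS210:
CS210 gray
  CS401 gray
    CS470 gray
      CS310 gray
      CS310 black
    CS470 black
    CS401→CS310: CS310 black — skip
  CS401 black
  CS330 gray
    CS120 gray
    CS120 black
    CS301 gray
      CS230 gray
        CS340 gray
          CS340→CS310: CS310 black — skip
        CS340 black
        CS230→CS310: CS310 black — skip
      CS230 black
      CS101 gray
        CS101→CS210: CS210 is gray → back edge
Back edge closes the cycle CS210 → CS330 → CS301 → CS101 → CS210; its vertices are {CS101, CS210, CS301, CS330}.

CS101, CS210, CS301, CS330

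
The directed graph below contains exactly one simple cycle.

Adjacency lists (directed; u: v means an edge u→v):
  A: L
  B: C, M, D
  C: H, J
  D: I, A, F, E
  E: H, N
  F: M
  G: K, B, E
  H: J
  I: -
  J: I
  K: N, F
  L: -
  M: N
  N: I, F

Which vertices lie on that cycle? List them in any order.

DFS with gray/black marking from F:
F gray
  M gray
    N gray
      I gray
      I black
      N→F: F is gray → back edge
Back edge closes the cycle F → M → N → F; its vertices are {F, M, N}.

F, M, N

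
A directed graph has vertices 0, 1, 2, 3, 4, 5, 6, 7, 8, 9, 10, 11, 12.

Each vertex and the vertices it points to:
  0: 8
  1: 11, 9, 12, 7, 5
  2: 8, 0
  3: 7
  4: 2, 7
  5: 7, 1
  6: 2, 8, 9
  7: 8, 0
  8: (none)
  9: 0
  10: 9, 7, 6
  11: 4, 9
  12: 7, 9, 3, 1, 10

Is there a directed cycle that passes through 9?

No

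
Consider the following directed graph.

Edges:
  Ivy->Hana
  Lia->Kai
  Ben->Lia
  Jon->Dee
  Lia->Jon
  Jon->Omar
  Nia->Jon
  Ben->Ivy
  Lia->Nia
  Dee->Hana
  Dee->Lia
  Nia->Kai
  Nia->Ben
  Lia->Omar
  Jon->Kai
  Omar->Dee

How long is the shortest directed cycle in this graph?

3

For each vertex v, BFS finds the shortest path from v back to v.
The shortest such closed walk is Ben → Lia → Nia → Ben, length 3.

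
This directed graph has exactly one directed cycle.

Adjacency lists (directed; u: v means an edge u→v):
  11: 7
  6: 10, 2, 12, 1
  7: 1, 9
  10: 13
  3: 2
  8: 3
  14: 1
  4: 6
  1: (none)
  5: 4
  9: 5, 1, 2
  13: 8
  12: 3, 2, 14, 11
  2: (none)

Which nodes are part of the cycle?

DFS with gray/black marking from 6:
6 gray
  10 gray
    13 gray
      8 gray
        3 gray
          2 gray
          2 black
        3 black
      8 black
    13 black
  10 black
  6→2: 2 black — skip
  12 gray
    12→3: 3 black — skip
    12→2: 2 black — skip
    14 gray
      1 gray
      1 black
    14 black
    11 gray
      7 gray
        7→1: 1 black — skip
        9 gray
          5 gray
            4 gray
              4→6: 6 is gray → back edge
Back edge closes the cycle 6 → 12 → 11 → 7 → 9 → 5 → 4 → 6; its vertices are {4, 5, 6, 7, 9, 11, 12}.

4, 5, 6, 7, 9, 11, 12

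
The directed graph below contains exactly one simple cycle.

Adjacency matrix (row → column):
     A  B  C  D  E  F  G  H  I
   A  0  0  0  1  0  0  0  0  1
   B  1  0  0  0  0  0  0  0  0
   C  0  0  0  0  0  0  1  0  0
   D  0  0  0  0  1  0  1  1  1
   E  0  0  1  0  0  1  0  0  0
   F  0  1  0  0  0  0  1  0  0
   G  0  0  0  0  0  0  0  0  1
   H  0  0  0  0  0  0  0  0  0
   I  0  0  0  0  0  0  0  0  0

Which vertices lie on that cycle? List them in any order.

DFS with gray/black marking from D:
D gray
  I gray
  I black
  E gray
    C gray
      G gray
        G→I: I black — skip
      G black
    C black
    F gray
      F→G: G black — skip
      B gray
        A gray
          A→D: D is gray → back edge
Back edge closes the cycle D → E → F → B → A → D; its vertices are {A, B, D, E, F}.

A, B, D, E, F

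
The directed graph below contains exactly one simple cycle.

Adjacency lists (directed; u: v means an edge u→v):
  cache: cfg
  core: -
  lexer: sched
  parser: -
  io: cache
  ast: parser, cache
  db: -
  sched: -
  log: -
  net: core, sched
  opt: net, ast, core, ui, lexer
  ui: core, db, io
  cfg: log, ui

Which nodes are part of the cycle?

io, ui, cfg, cache

DFS with gray/black marking from ui:
ui gray
  core gray
  core black
  db gray
  db black
  io gray
    cache gray
      cfg gray
        log gray
        log black
        cfg→ui: ui is gray → back edge
Back edge closes the cycle ui → io → cache → cfg → ui; its vertices are {io, ui, cfg, cache}.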